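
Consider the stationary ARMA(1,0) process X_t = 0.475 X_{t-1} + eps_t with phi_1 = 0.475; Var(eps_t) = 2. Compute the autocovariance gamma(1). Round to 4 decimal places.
\gamma(1) = 1.2268

Multiply the model equation by X_{t-k} and take expectations. With theta_0 = psi_0 = 1 and psi_j the MA(infinity) weights, this gives
  gamma(k) - sum_i phi_i gamma(k-i) = c_k,
  c_k = sigma^2 * sum_{j=k..q} theta_j psi_{j-k}   (c_k = 0 for k > q),
using gamma(-m) = gamma(m).
Pure AR (q = 0): c_0 = sigma^2 = 2, c_k = 0 for k >= 1.
Equations for k = 0 and k = 1 (AR order 1):
  gamma(0) = phi_1 gamma(1) + c_0
  gamma(1) = phi_1 gamma(0) + c_1
Substituting the second into the first: gamma(0) (1 - phi_1^2) = c_0 + phi_1 c_1, so
  gamma(0) = c_0 / (1 - phi_1^2) = 2 / (1 - (0.475)^2) = 2 / 0.774375 = 2.582728.
  gamma(1) = phi_1 gamma(0) = (0.475)(2.582728) = 1.226796.
Therefore gamma(1) = 1.2268 (to 4 decimal places).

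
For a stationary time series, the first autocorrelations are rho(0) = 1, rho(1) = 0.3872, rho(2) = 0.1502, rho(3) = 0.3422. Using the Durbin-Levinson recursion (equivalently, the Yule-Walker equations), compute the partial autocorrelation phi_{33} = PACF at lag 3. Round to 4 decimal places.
\phi_{33} = 0.3340

The PACF at lag k is phi_{kk}, the last component of the solution
to the Yule-Walker system G_k phi = r_k where
  (G_k)_{ij} = rho(|i - j|), (r_k)_i = rho(i), i,j = 1..k.
Equivalently, Durbin-Levinson gives phi_{kk} iteratively:
  phi_{11} = rho(1)
  phi_{kk} = [rho(k) - sum_{j=1..k-1} phi_{k-1,j} rho(k-j)]
            / [1 - sum_{j=1..k-1} phi_{k-1,j} rho(j)],
  phi_{k,j} = phi_{k-1,j} - phi_{kk} phi_{k-1,k-j},  j = 1..k-1.
Step k = 1:
  phi_11 = rho(1) = 0.3872.
Step k = 2:
  phi_22 = [rho(2) - phi_11 rho(1)] / [1 - phi_11 rho(1)] = [0.1502 - (0.3872)(0.3872)] / [1 - (0.3872)(0.3872)]
         = 0.00027616 / 0.85007616 = 0.000325.
  Update: phi_21 = phi_11 - phi_22 phi_11 = 0.3872 - (0.000325)(0.3872) = 0.387074.
Step k = 3:
  phi_33 = [rho(3) - phi_21 rho(2) - phi_22 rho(1)] / [1 - phi_21 rho(1) - phi_22 rho(2)]
    numerator   = 0.3422 - (0.387074)(0.1502) - (0.000325)(0.3872) = 0.28393567
    denominator = 1 - (0.387074)(0.3872) - (0.000325)(0.1502) = 0.85007607
  phi_33 = 0.28393567 / 0.85007607 = 0.334.
Therefore phi_{33} = 0.3340.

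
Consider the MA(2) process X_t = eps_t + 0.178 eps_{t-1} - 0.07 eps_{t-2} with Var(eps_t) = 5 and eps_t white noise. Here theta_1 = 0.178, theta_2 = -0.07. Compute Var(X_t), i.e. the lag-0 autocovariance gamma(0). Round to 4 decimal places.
\gamma(0) = 5.1829

For an MA(q) process X_t = eps_t + sum_i theta_i eps_{t-i} with
Var(eps_t) = sigma^2, the variance is
  gamma(0) = sigma^2 * (1 + sum_i theta_i^2).
  sum_i theta_i^2 = (0.178)^2 + (-0.07)^2 = 0.031684 + 0.0049 = 0.036584.
  gamma(0) = 5 * (1 + 0.036584) = 5 * 1.036584 = 5.18292, which rounds to 5.1829.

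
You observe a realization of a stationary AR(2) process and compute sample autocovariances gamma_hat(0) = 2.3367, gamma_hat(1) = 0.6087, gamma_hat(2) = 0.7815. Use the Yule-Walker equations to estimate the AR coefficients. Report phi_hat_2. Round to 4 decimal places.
\hat\phi_{2} = 0.2860

The Yule-Walker equations for an AR(p) process read, in matrix form,
  Gamma_p phi = r_p,   with   (Gamma_p)_{ij} = gamma(|i - j|),
                       (r_p)_i = gamma(i),   i,j = 1..p.
Substitute the sample gammas (Toeplitz matrix and right-hand side of size 2):
  Gamma_p = [[2.3367, 0.6087], [0.6087, 2.3367]]
  r_p     = [0.6087, 0.7815]
Written out:
  2.3367 phi_1 + 0.6087 phi_2 = 0.6087
  0.6087 phi_1 + 2.3367 phi_2 = 0.7815
Solve by Cramer's rule:
  det = gamma(0)^2 - gamma(1)^2 = (2.3367)^2 - (0.6087)^2 = 5.46016689 - 0.37051569 = 5.0896512
  phi_hat_1 = [gamma(1) gamma(0) - gamma(1) gamma(2)] / det = [(0.6087)(2.3367) - (0.6087)(0.7815)] / 5.0896512 = 0.94665024 / 5.0896512 = 0.186
  phi_hat_2 = [gamma(0) gamma(2) - gamma(1)^2] / det = [(2.3367)(0.7815) - (0.6087)^2] / 5.0896512 = 1.45561536 / 5.0896512 = 0.286
So phi_hat = [0.1860, 0.2860].
Therefore phi_hat_2 = 0.2860.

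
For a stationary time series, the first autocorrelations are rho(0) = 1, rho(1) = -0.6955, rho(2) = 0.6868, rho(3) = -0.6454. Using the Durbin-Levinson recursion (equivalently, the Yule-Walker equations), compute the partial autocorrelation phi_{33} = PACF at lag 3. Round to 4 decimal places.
\phi_{33} = -0.1880

The PACF at lag k is phi_{kk}, the last component of the solution
to the Yule-Walker system G_k phi = r_k where
  (G_k)_{ij} = rho(|i - j|), (r_k)_i = rho(i), i,j = 1..k.
Equivalently, Durbin-Levinson gives phi_{kk} iteratively:
  phi_{11} = rho(1)
  phi_{kk} = [rho(k) - sum_{j=1..k-1} phi_{k-1,j} rho(k-j)]
            / [1 - sum_{j=1..k-1} phi_{k-1,j} rho(j)],
  phi_{k,j} = phi_{k-1,j} - phi_{kk} phi_{k-1,k-j},  j = 1..k-1.
Step k = 1:
  phi_11 = rho(1) = -0.6955.
Step k = 2:
  phi_22 = [rho(2) - phi_11 rho(1)] / [1 - phi_11 rho(1)] = [0.6868 - (-0.6955)(-0.6955)] / [1 - (-0.6955)(-0.6955)]
         = 0.20307975 / 0.51627975 = 0.393352.
  Update: phi_21 = phi_11 - phi_22 phi_11 = -0.6955 - (0.393352)(-0.6955) = -0.421924.
Step k = 3:
  phi_33 = [rho(3) - phi_21 rho(2) - phi_22 rho(1)] / [1 - phi_21 rho(1) - phi_22 rho(2)]
    numerator   = -0.6454 - (-0.421924)(0.6868) - (0.393352)(-0.6955) = -0.08204647
    denominator = 1 - (-0.421924)(-0.6955) - (0.393352)(0.6868) = 0.43639789
  phi_33 = -0.08204647 / 0.43639789 = -0.188.
Therefore phi_{33} = -0.1880.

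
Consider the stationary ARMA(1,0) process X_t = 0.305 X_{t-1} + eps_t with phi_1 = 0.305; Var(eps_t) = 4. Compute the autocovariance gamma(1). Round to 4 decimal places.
\gamma(1) = 1.3451

Multiply the model equation by X_{t-k} and take expectations. With theta_0 = psi_0 = 1 and psi_j the MA(infinity) weights, this gives
  gamma(k) - sum_i phi_i gamma(k-i) = c_k,
  c_k = sigma^2 * sum_{j=k..q} theta_j psi_{j-k}   (c_k = 0 for k > q),
using gamma(-m) = gamma(m).
Pure AR (q = 0): c_0 = sigma^2 = 4, c_k = 0 for k >= 1.
Equations for k = 0 and k = 1 (AR order 1):
  gamma(0) = phi_1 gamma(1) + c_0
  gamma(1) = phi_1 gamma(0) + c_1
Substituting the second into the first: gamma(0) (1 - phi_1^2) = c_0 + phi_1 c_1, so
  gamma(0) = c_0 / (1 - phi_1^2) = 4 / (1 - (0.305)^2) = 4 / 0.906975 = 4.410265.
  gamma(1) = phi_1 gamma(0) = (0.305)(4.410265) = 1.345131.
Therefore gamma(1) = 1.3451 (to 4 decimal places).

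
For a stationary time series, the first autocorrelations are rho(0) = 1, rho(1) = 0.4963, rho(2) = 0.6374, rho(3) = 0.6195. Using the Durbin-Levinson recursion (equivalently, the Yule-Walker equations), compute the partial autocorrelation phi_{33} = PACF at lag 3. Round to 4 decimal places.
\phi_{33} = 0.3809

The PACF at lag k is phi_{kk}, the last component of the solution
to the Yule-Walker system G_k phi = r_k where
  (G_k)_{ij} = rho(|i - j|), (r_k)_i = rho(i), i,j = 1..k.
Equivalently, Durbin-Levinson gives phi_{kk} iteratively:
  phi_{11} = rho(1)
  phi_{kk} = [rho(k) - sum_{j=1..k-1} phi_{k-1,j} rho(k-j)]
            / [1 - sum_{j=1..k-1} phi_{k-1,j} rho(j)],
  phi_{k,j} = phi_{k-1,j} - phi_{kk} phi_{k-1,k-j},  j = 1..k-1.
Step k = 1:
  phi_11 = rho(1) = 0.4963.
Step k = 2:
  phi_22 = [rho(2) - phi_11 rho(1)] / [1 - phi_11 rho(1)] = [0.6374 - (0.4963)(0.4963)] / [1 - (0.4963)(0.4963)]
         = 0.39108631 / 0.75368631 = 0.518898.
  Update: phi_21 = phi_11 - phi_22 phi_11 = 0.4963 - (0.518898)(0.4963) = 0.238771.
Step k = 3:
  phi_33 = [rho(3) - phi_21 rho(2) - phi_22 rho(1)] / [1 - phi_21 rho(1) - phi_22 rho(2)]
    numerator   = 0.6195 - (0.238771)(0.6374) - (0.518898)(0.4963) = 0.20977834
    denominator = 1 - (0.238771)(0.4963) - (0.518898)(0.6374) = 0.55075241
  phi_33 = 0.20977834 / 0.55075241 = 0.3809.
Therefore phi_{33} = 0.3809.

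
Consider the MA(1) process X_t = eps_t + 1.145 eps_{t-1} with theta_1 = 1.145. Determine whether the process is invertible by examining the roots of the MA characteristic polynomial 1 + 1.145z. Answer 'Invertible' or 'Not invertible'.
\text{Not invertible}

The MA(q) characteristic polynomial is P(z) = 1 + 1.145z.
Invertibility requires all roots to lie outside the unit circle, i.e. |z| > 1 for every root.
This is linear in z: 1 + (1.145) z = 0  =>  z = -1/(1.145) = -0.873362,  |z| = 0.873362.
Moduli of all roots: 0.8734.
All moduli strictly greater than 1? No.
Verdict: Not invertible.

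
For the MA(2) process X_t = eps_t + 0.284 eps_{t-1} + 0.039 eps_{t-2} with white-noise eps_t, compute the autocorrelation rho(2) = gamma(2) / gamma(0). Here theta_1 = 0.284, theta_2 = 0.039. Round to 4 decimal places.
\rho(2) = 0.0360

For an MA(q) process with theta_0 = 1, the autocovariance is
  gamma(k) = sigma^2 * sum_{i=0..q-k} theta_i * theta_{i+k},
and rho(k) = gamma(k) / gamma(0). Sigma^2 cancels.
  numerator   = (1)*(0.039) = 0.039.
  denominator = (1)^2 + (0.284)^2 + (0.039)^2 = 1.082177.
  rho(2) = 0.039 / 1.082177 = 0.0360.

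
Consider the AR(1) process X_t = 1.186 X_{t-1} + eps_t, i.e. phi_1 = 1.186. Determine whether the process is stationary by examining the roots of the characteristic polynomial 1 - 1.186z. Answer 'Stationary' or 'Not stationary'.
\text{Not stationary}

The AR(p) characteristic polynomial is P(z) = 1 - 1.186z.
Stationarity requires all roots to lie outside the unit circle, i.e. |z| > 1 for every root.
This is linear in z: 1 + (-1.186) z = 0  =>  z = -1/(-1.186) = 0.84317,  |z| = 0.84317.
Moduli of all roots: 0.8432.
All moduli strictly greater than 1? No.
Verdict: Not stationary.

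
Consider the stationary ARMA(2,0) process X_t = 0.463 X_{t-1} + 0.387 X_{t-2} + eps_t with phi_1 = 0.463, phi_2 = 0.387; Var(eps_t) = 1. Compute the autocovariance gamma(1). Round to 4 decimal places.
\gamma(1) = 2.0682

Multiply the model equation by X_{t-k} and take expectations. With theta_0 = psi_0 = 1 and psi_j the MA(infinity) weights, this gives
  gamma(k) - sum_i phi_i gamma(k-i) = c_k,
  c_k = sigma^2 * sum_{j=k..q} theta_j psi_{j-k}   (c_k = 0 for k > q),
using gamma(-m) = gamma(m).
Pure AR (q = 0): c_0 = sigma^2 = 1, c_k = 0 for k >= 1.
Equations for k = 0, 1, 2 (AR order 2, c_2 = 0):
  (E0) gamma(0) = phi_1 gamma(1) + phi_2 gamma(2) + c_0
  (E1) gamma(1) = phi_1 gamma(0) + phi_2 gamma(1) + c_1
  (E2) gamma(2) = phi_1 gamma(1) + phi_2 gamma(0)
From (E1): gamma(1) = A gamma(0) + B with
  A = phi_1 / (1 - phi_2) = 0.463 / 0.613 = 0.755302,   B = c_1 / (1 - phi_2) = 0 / 0.613 = 0.
Insert (E2) into (E0): gamma(0) (1 - phi_2^2) = phi_1 (1 + phi_2) gamma(1) + c_0.
  phi_1 (1 + phi_2) = (0.463)(1.387) = 0.642181,   1 - phi_2^2 = 0.850231.
Replace gamma(1) by A gamma(0) + B and collect gamma(0):
  gamma(0) [0.850231 - (0.642181)(0.755302)] = c_0 = 1
  gamma(0) * 0.365191 = 1
  gamma(0) = 1 / 0.365191 = 2.738297.
  gamma(1) = A gamma(0) = (0.755302)(2.738297) = 2.06824.
Therefore gamma(1) = 2.0682 (to 4 decimal places).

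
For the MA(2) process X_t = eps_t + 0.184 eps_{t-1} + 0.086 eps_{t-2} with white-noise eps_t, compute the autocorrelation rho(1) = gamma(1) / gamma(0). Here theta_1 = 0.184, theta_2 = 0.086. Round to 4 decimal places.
\rho(1) = 0.1919

For an MA(q) process with theta_0 = 1, the autocovariance is
  gamma(k) = sigma^2 * sum_{i=0..q-k} theta_i * theta_{i+k},
and rho(k) = gamma(k) / gamma(0). Sigma^2 cancels.
  numerator   = (1)*(0.184) + (0.184)*(0.086) = 0.199824.
  denominator = (1)^2 + (0.184)^2 + (0.086)^2 = 1.041252.
  rho(1) = 0.199824 / 1.041252 = 0.1919.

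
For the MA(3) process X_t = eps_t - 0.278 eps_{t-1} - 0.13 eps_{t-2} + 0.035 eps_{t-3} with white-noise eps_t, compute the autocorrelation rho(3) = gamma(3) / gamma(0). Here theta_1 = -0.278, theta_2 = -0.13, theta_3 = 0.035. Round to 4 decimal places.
\rho(3) = 0.0320

For an MA(q) process with theta_0 = 1, the autocovariance is
  gamma(k) = sigma^2 * sum_{i=0..q-k} theta_i * theta_{i+k},
and rho(k) = gamma(k) / gamma(0). Sigma^2 cancels.
  numerator   = (1)*(0.035) = 0.035.
  denominator = (1)^2 + (-0.278)^2 + (-0.13)^2 + (0.035)^2 = 1.095409.
  rho(3) = 0.035 / 1.095409 = 0.0320.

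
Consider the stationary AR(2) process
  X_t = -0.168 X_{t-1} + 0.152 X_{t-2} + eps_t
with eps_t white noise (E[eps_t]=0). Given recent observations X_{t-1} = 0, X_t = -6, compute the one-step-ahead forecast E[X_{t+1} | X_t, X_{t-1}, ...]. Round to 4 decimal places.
E[X_{t+1} \mid \mathcal F_t] = 1.0080

For an AR(p) model X_t = c + sum_i phi_i X_{t-i} + eps_t, the
one-step-ahead conditional mean is
  E[X_{t+1} | X_t, ...] = c + sum_i phi_i X_{t+1-i}.
Substitute known values:
  E[X_{t+1} | ...] = (-0.168) * (-6) + (0.152) * (0)
                   = 1.0080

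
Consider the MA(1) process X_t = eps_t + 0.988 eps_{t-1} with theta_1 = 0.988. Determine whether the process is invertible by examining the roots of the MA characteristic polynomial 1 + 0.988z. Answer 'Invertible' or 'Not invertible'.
\text{Invertible}

The MA(q) characteristic polynomial is P(z) = 1 + 0.988z.
Invertibility requires all roots to lie outside the unit circle, i.e. |z| > 1 for every root.
This is linear in z: 1 + (0.988) z = 0  =>  z = -1/(0.988) = -1.012146,  |z| = 1.012146.
Moduli of all roots: 1.0121.
All moduli strictly greater than 1? Yes.
Verdict: Invertible.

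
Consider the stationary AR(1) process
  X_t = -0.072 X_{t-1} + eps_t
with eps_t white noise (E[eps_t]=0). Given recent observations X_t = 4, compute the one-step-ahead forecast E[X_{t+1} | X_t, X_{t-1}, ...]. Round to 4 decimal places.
E[X_{t+1} \mid \mathcal F_t] = -0.2880

For an AR(p) model X_t = c + sum_i phi_i X_{t-i} + eps_t, the
one-step-ahead conditional mean is
  E[X_{t+1} | X_t, ...] = c + sum_i phi_i X_{t+1-i}.
Substitute known values:
  E[X_{t+1} | ...] = (-0.072) * (4)
                   = -0.2880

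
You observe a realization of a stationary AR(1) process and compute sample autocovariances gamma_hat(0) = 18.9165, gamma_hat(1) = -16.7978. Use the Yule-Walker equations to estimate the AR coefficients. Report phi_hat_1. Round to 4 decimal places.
\hat\phi_{1} = -0.8880

The Yule-Walker equations for an AR(p) process read, in matrix form,
  Gamma_p phi = r_p,   with   (Gamma_p)_{ij} = gamma(|i - j|),
                       (r_p)_i = gamma(i),   i,j = 1..p.
Substitute the sample gammas (Toeplitz matrix and right-hand side of size 1):
  Gamma_p = [[18.9165]]
  r_p     = [-16.7978]
With p = 1 this is the single equation gamma(0) phi_1 = gamma(1):
  phi_hat_1 = gamma(1) / gamma(0) = -16.7978 / 18.9165 = -0.8880.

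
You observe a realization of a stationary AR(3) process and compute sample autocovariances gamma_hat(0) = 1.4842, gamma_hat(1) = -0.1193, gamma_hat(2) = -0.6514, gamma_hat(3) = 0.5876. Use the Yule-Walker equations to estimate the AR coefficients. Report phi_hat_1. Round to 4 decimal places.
\hat\phi_{1} = 0.0579

The Yule-Walker equations for an AR(p) process read, in matrix form,
  Gamma_p phi = r_p,   with   (Gamma_p)_{ij} = gamma(|i - j|),
                       (r_p)_i = gamma(i),   i,j = 1..p.
Substitute the sample gammas (Toeplitz matrix and right-hand side of size 3):
  Gamma_p = [[1.4842, -0.1193, -0.6514], [-0.1193, 1.4842, -0.1193], [-0.6514, -0.1193, 1.4842]]
  r_p     = [-0.1193, -0.6514, 0.5876]
Written out (R1..R3):
  (R1) 1.4842 phi_1 - 0.1193 phi_2 - 0.6514 phi_3 = -0.1193
  (R2) -0.1193 phi_1 + 1.4842 phi_2 - 0.1193 phi_3 = -0.6514
  (R3) -0.6514 phi_1 - 0.1193 phi_2 + 1.4842 phi_3 = 0.5876
Gaussian elimination:
  R2 <- R2 - (-0.1193/1.4842) R1 = R2 - (-0.08038) R1:  1.474611 phi_2 - 0.17166 phi_3 = -0.660989
  R3 <- R3 - (-0.6514/1.4842) R1 = R3 - (-0.43889) R1:  -0.17166 phi_2 + 1.198307 phi_3 = 0.53524
  R3 <- R3 - (-0.17166/1.474611) R2 = R3 - (-0.11641) R2:  1.178324 phi_3 = 0.458295
Back-substitution:
  phi_hat_3 = 0.458295 / 1.178324 = 0.388938
  phi_hat_2 = (-0.660989 - (-0.17166)(0.388938)) / 1.474611 = -0.40297
  phi_hat_1 = (-0.1193 - (-0.1193)(-0.40297) - (-0.6514)(0.388938)) / 1.4842 = 0.05793
So phi_hat = [0.0579, -0.4030, 0.3889].
Therefore phi_hat_1 = 0.0579.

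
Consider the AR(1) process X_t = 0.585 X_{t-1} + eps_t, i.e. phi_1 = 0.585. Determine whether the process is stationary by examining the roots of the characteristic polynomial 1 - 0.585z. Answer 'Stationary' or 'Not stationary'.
\text{Stationary}

The AR(p) characteristic polynomial is P(z) = 1 - 0.585z.
Stationarity requires all roots to lie outside the unit circle, i.e. |z| > 1 for every root.
This is linear in z: 1 + (-0.585) z = 0  =>  z = -1/(-0.585) = 1.709402,  |z| = 1.709402.
Moduli of all roots: 1.7094.
All moduli strictly greater than 1? Yes.
Verdict: Stationary.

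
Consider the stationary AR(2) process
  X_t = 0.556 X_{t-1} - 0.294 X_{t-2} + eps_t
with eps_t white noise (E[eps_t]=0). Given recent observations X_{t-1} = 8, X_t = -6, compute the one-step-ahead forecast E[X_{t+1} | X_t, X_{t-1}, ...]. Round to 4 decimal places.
E[X_{t+1} \mid \mathcal F_t] = -5.6880

For an AR(p) model X_t = c + sum_i phi_i X_{t-i} + eps_t, the
one-step-ahead conditional mean is
  E[X_{t+1} | X_t, ...] = c + sum_i phi_i X_{t+1-i}.
Substitute known values:
  E[X_{t+1} | ...] = (0.556) * (-6) + (-0.294) * (8)
                   = -5.6880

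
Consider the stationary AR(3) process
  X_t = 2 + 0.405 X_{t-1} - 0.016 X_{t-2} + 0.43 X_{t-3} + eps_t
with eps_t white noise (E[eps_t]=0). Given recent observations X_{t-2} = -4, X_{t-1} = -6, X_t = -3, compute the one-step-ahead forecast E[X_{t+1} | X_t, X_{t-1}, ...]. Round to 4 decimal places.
E[X_{t+1} \mid \mathcal F_t] = -0.8390

For an AR(p) model X_t = c + sum_i phi_i X_{t-i} + eps_t, the
one-step-ahead conditional mean is
  E[X_{t+1} | X_t, ...] = c + sum_i phi_i X_{t+1-i}.
Substitute known values:
  E[X_{t+1} | ...] = 2 + (0.405) * (-3) + (-0.016) * (-6) + (0.43) * (-4)
                   = -0.8390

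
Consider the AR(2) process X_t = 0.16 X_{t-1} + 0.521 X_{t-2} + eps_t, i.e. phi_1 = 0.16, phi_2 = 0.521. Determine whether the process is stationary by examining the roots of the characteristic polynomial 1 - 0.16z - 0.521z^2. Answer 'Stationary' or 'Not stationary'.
\text{Stationary}

The AR(p) characteristic polynomial is P(z) = 1 - 0.16z - 0.521z^2.
Stationarity requires all roots to lie outside the unit circle, i.e. |z| > 1 for every root.
Set 1 + (-0.16) z + (-0.521) z^2 = 0, i.e. a z^2 + b z + c = 0 with a = -0.521, b = -0.16, c = 1.
Discriminant D = b^2 - 4ac = (-0.16)^2 - 4*(-0.521)*1 = 0.0256 - (-2.084) = 2.1096.
D >= 0, so the roots are real: z = (-b +/- sqrt(D)) / (2a) = (0.16 +/- 1.452446) / (-1.042).
  z_1 = (0.16 + 1.452446) / (-1.042) = -1.5475,   |z_1| = 1.5475.
  z_2 = (0.16 - 1.452446) / (-1.042) = 1.2404,   |z_2| = 1.2404.
Moduli of all roots: 1.5475, 1.2404.
All moduli strictly greater than 1? Yes.
Verdict: Stationary.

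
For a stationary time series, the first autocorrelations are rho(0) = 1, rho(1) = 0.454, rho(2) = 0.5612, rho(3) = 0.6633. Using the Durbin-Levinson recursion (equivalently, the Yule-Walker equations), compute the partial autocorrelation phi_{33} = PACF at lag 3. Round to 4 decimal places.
\phi_{33} = 0.5030

The PACF at lag k is phi_{kk}, the last component of the solution
to the Yule-Walker system G_k phi = r_k where
  (G_k)_{ij} = rho(|i - j|), (r_k)_i = rho(i), i,j = 1..k.
Equivalently, Durbin-Levinson gives phi_{kk} iteratively:
  phi_{11} = rho(1)
  phi_{kk} = [rho(k) - sum_{j=1..k-1} phi_{k-1,j} rho(k-j)]
            / [1 - sum_{j=1..k-1} phi_{k-1,j} rho(j)],
  phi_{k,j} = phi_{k-1,j} - phi_{kk} phi_{k-1,k-j},  j = 1..k-1.
Step k = 1:
  phi_11 = rho(1) = 0.454.
Step k = 2:
  phi_22 = [rho(2) - phi_11 rho(1)] / [1 - phi_11 rho(1)] = [0.5612 - (0.454)(0.454)] / [1 - (0.454)(0.454)]
         = 0.355084 / 0.793884 = 0.447274.
  Update: phi_21 = phi_11 - phi_22 phi_11 = 0.454 - (0.447274)(0.454) = 0.250937.
Step k = 3:
  phi_33 = [rho(3) - phi_21 rho(2) - phi_22 rho(1)] / [1 - phi_21 rho(1) - phi_22 rho(2)]
    numerator   = 0.6633 - (0.250937)(0.5612) - (0.447274)(0.454) = 0.31941134
    denominator = 1 - (0.250937)(0.454) - (0.447274)(0.5612) = 0.63506401
  phi_33 = 0.31941134 / 0.63506401 = 0.503.
Therefore phi_{33} = 0.5030.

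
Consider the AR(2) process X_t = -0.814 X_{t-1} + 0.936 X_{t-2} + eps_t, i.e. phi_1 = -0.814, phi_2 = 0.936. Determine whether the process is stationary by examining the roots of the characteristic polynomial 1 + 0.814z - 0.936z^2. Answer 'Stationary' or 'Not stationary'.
\text{Not stationary}

The AR(p) characteristic polynomial is P(z) = 1 + 0.814z - 0.936z^2.
Stationarity requires all roots to lie outside the unit circle, i.e. |z| > 1 for every root.
Set 1 + (0.814) z + (-0.936) z^2 = 0, i.e. a z^2 + b z + c = 0 with a = -0.936, b = 0.814, c = 1.
Discriminant D = b^2 - 4ac = (0.814)^2 - 4*(-0.936)*1 = 0.662596 - (-3.744) = 4.406596.
D >= 0, so the roots are real: z = (-b +/- sqrt(D)) / (2a) = (-0.814 +/- 2.099189) / (-1.872).
  z_1 = (-0.814 + 2.099189) / (-1.872) = -0.6865,   |z_1| = 0.6865.
  z_2 = (-0.814 - 2.099189) / (-1.872) = 1.5562,   |z_2| = 1.5562.
Moduli of all roots: 0.6865, 1.5562.
All moduli strictly greater than 1? No.
Verdict: Not stationary.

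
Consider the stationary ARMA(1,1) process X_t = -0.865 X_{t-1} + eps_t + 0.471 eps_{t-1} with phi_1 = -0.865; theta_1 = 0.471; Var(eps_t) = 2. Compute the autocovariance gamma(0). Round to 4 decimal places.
\gamma(0) = 3.2331

Multiply the model equation by X_{t-k} and take expectations. With theta_0 = psi_0 = 1 and psi_j the MA(infinity) weights, this gives
  gamma(k) - sum_i phi_i gamma(k-i) = c_k,
  c_k = sigma^2 * sum_{j=k..q} theta_j psi_{j-k}   (c_k = 0 for k > q),
using gamma(-m) = gamma(m).
psi-weights needed (psi_j = theta_j + sum_i phi_i psi_{j-i}):
  psi_1 = theta_1 + phi_1 = 0.471 + (-0.865) = -0.394
Right-hand sides:
  c_0 = sigma^2 (1 + theta_1 psi_1) = 2 * (1 + (0.471)(-0.394)) = 2 * 0.814426 = 1.628852
  c_1 = sigma^2 theta_1 = 2 * (0.471) = 0.942
  c_2 = 0
Equations for k = 0 and k = 1 (AR order 1):
  gamma(0) = phi_1 gamma(1) + c_0
  gamma(1) = phi_1 gamma(0) + c_1
Substituting the second into the first: gamma(0) (1 - phi_1^2) = c_0 + phi_1 c_1, so
  gamma(0) = (c_0 + phi_1 c_1) / (1 - phi_1^2) = (1.628852 + (-0.865)(0.942)) / (1 - (-0.865)^2) = 0.814022 / 0.251775 = 3.233133.
Therefore gamma(0) = 3.2331 (to 4 decimal places).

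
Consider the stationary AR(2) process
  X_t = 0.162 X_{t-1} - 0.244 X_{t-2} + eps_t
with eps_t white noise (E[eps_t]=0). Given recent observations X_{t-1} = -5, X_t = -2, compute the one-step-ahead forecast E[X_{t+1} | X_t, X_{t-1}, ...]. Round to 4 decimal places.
E[X_{t+1} \mid \mathcal F_t] = 0.8960

For an AR(p) model X_t = c + sum_i phi_i X_{t-i} + eps_t, the
one-step-ahead conditional mean is
  E[X_{t+1} | X_t, ...] = c + sum_i phi_i X_{t+1-i}.
Substitute known values:
  E[X_{t+1} | ...] = (0.162) * (-2) + (-0.244) * (-5)
                   = 0.8960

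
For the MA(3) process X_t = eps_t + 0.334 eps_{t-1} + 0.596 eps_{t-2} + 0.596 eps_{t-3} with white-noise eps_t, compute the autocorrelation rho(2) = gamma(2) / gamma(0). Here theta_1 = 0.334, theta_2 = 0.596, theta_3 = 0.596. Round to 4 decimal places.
\rho(2) = 0.4364

For an MA(q) process with theta_0 = 1, the autocovariance is
  gamma(k) = sigma^2 * sum_{i=0..q-k} theta_i * theta_{i+k},
and rho(k) = gamma(k) / gamma(0). Sigma^2 cancels.
  numerator   = (1)*(0.596) + (0.334)*(0.596) = 0.795064.
  denominator = (1)^2 + (0.334)^2 + (0.596)^2 + (0.596)^2 = 1.821988.
  rho(2) = 0.795064 / 1.821988 = 0.4364.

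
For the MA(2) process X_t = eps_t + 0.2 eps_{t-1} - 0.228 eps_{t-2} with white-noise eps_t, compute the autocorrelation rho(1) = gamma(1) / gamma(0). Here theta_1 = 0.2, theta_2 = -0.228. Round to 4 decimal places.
\rho(1) = 0.1414

For an MA(q) process with theta_0 = 1, the autocovariance is
  gamma(k) = sigma^2 * sum_{i=0..q-k} theta_i * theta_{i+k},
and rho(k) = gamma(k) / gamma(0). Sigma^2 cancels.
  numerator   = (1)*(0.2) + (0.2)*(-0.228) = 0.1544.
  denominator = (1)^2 + (0.2)^2 + (-0.228)^2 = 1.091984.
  rho(1) = 0.1544 / 1.091984 = 0.1414.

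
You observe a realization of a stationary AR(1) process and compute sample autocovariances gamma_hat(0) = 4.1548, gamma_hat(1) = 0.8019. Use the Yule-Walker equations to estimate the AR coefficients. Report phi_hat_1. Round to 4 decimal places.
\hat\phi_{1} = 0.1930

The Yule-Walker equations for an AR(p) process read, in matrix form,
  Gamma_p phi = r_p,   with   (Gamma_p)_{ij} = gamma(|i - j|),
                       (r_p)_i = gamma(i),   i,j = 1..p.
Substitute the sample gammas (Toeplitz matrix and right-hand side of size 1):
  Gamma_p = [[4.1548]]
  r_p     = [0.8019]
With p = 1 this is the single equation gamma(0) phi_1 = gamma(1):
  phi_hat_1 = gamma(1) / gamma(0) = 0.8019 / 4.1548 = 0.1930.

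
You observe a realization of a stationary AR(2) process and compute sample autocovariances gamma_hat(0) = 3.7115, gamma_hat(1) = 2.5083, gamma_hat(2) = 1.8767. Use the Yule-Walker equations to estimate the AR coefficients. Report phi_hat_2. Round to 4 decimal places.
\hat\phi_{2} = 0.0900

The Yule-Walker equations for an AR(p) process read, in matrix form,
  Gamma_p phi = r_p,   with   (Gamma_p)_{ij} = gamma(|i - j|),
                       (r_p)_i = gamma(i),   i,j = 1..p.
Substitute the sample gammas (Toeplitz matrix and right-hand side of size 2):
  Gamma_p = [[3.7115, 2.5083], [2.5083, 3.7115]]
  r_p     = [2.5083, 1.8767]
Written out:
  3.7115 phi_1 + 2.5083 phi_2 = 2.5083
  2.5083 phi_1 + 3.7115 phi_2 = 1.8767
Solve by Cramer's rule:
  det = gamma(0)^2 - gamma(1)^2 = (3.7115)^2 - (2.5083)^2 = 13.77523225 - 6.29156889 = 7.48366336
  phi_hat_1 = [gamma(1) gamma(0) - gamma(1) gamma(2)] / det = [(2.5083)(3.7115) - (2.5083)(1.8767)] / 7.48366336 = 4.60222884 / 7.48366336 = 0.615
  phi_hat_2 = [gamma(0) gamma(2) - gamma(1)^2] / det = [(3.7115)(1.8767) - (2.5083)^2] / 7.48366336 = 0.67380316 / 7.48366336 = 0.09
So phi_hat = [0.6150, 0.0900].
Therefore phi_hat_2 = 0.0900.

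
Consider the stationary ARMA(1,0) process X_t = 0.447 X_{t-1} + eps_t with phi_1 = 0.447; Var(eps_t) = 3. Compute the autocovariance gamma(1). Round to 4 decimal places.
\gamma(1) = 1.6758

Multiply the model equation by X_{t-k} and take expectations. With theta_0 = psi_0 = 1 and psi_j the MA(infinity) weights, this gives
  gamma(k) - sum_i phi_i gamma(k-i) = c_k,
  c_k = sigma^2 * sum_{j=k..q} theta_j psi_{j-k}   (c_k = 0 for k > q),
using gamma(-m) = gamma(m).
Pure AR (q = 0): c_0 = sigma^2 = 3, c_k = 0 for k >= 1.
Equations for k = 0 and k = 1 (AR order 1):
  gamma(0) = phi_1 gamma(1) + c_0
  gamma(1) = phi_1 gamma(0) + c_1
Substituting the second into the first: gamma(0) (1 - phi_1^2) = c_0 + phi_1 c_1, so
  gamma(0) = c_0 / (1 - phi_1^2) = 3 / (1 - (0.447)^2) = 3 / 0.800191 = 3.749105.
  gamma(1) = phi_1 gamma(0) = (0.447)(3.749105) = 1.67585.
Therefore gamma(1) = 1.6758 (to 4 decimal places).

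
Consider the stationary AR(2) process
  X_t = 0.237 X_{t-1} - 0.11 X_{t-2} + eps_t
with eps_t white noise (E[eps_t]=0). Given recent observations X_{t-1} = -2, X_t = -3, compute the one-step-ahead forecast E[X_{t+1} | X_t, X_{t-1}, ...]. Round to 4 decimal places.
E[X_{t+1} \mid \mathcal F_t] = -0.4910

For an AR(p) model X_t = c + sum_i phi_i X_{t-i} + eps_t, the
one-step-ahead conditional mean is
  E[X_{t+1} | X_t, ...] = c + sum_i phi_i X_{t+1-i}.
Substitute known values:
  E[X_{t+1} | ...] = (0.237) * (-3) + (-0.11) * (-2)
                   = -0.4910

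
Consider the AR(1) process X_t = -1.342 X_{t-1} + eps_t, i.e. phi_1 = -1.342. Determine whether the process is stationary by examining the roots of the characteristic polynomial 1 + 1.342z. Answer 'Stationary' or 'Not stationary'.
\text{Not stationary}

The AR(p) characteristic polynomial is P(z) = 1 + 1.342z.
Stationarity requires all roots to lie outside the unit circle, i.e. |z| > 1 for every root.
This is linear in z: 1 + (1.342) z = 0  =>  z = -1/(1.342) = -0.745156,  |z| = 0.745156.
Moduli of all roots: 0.7452.
All moduli strictly greater than 1? No.
Verdict: Not stationary.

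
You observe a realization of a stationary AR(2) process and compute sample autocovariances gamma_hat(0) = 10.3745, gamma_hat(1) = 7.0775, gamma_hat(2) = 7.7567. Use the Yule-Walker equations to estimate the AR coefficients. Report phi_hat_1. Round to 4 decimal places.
\hat\phi_{1} = 0.3220

The Yule-Walker equations for an AR(p) process read, in matrix form,
  Gamma_p phi = r_p,   with   (Gamma_p)_{ij} = gamma(|i - j|),
                       (r_p)_i = gamma(i),   i,j = 1..p.
Substitute the sample gammas (Toeplitz matrix and right-hand side of size 2):
  Gamma_p = [[10.3745, 7.0775], [7.0775, 10.3745]]
  r_p     = [7.0775, 7.7567]
Written out:
  10.3745 phi_1 + 7.0775 phi_2 = 7.0775
  7.0775 phi_1 + 10.3745 phi_2 = 7.7567
Solve by Cramer's rule:
  det = gamma(0)^2 - gamma(1)^2 = (10.3745)^2 - (7.0775)^2 = 107.63025025 - 50.09100625 = 57.539244
  phi_hat_1 = [gamma(1) gamma(0) - gamma(1) gamma(2)] / det = [(7.0775)(10.3745) - (7.0775)(7.7567)] / 57.539244 = 18.5274795 / 57.539244 = 0.322
  phi_hat_2 = [gamma(0) gamma(2) - gamma(1)^2] / det = [(10.3745)(7.7567) - (7.0775)^2] / 57.539244 = 30.3808779 / 57.539244 = 0.528
So phi_hat = [0.3220, 0.5280].
Therefore phi_hat_1 = 0.3220.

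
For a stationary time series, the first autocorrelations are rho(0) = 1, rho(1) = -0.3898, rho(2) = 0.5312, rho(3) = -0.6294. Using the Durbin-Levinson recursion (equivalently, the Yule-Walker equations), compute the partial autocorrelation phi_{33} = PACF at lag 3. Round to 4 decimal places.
\phi_{33} = -0.5021

The PACF at lag k is phi_{kk}, the last component of the solution
to the Yule-Walker system G_k phi = r_k where
  (G_k)_{ij} = rho(|i - j|), (r_k)_i = rho(i), i,j = 1..k.
Equivalently, Durbin-Levinson gives phi_{kk} iteratively:
  phi_{11} = rho(1)
  phi_{kk} = [rho(k) - sum_{j=1..k-1} phi_{k-1,j} rho(k-j)]
            / [1 - sum_{j=1..k-1} phi_{k-1,j} rho(j)],
  phi_{k,j} = phi_{k-1,j} - phi_{kk} phi_{k-1,k-j},  j = 1..k-1.
Step k = 1:
  phi_11 = rho(1) = -0.3898.
Step k = 2:
  phi_22 = [rho(2) - phi_11 rho(1)] / [1 - phi_11 rho(1)] = [0.5312 - (-0.3898)(-0.3898)] / [1 - (-0.3898)(-0.3898)]
         = 0.37925596 / 0.84805596 = 0.447206.
  Update: phi_21 = phi_11 - phi_22 phi_11 = -0.3898 - (0.447206)(-0.3898) = -0.215479.
Step k = 3:
  phi_33 = [rho(3) - phi_21 rho(2) - phi_22 rho(1)] / [1 - phi_21 rho(1) - phi_22 rho(2)]
    numerator   = -0.6294 - (-0.215479)(0.5312) - (0.447206)(-0.3898) = -0.34061655
    denominator = 1 - (-0.215479)(-0.3898) - (0.447206)(0.5312) = 0.67845031
  phi_33 = -0.34061655 / 0.67845031 = -0.5021.
Therefore phi_{33} = -0.5021.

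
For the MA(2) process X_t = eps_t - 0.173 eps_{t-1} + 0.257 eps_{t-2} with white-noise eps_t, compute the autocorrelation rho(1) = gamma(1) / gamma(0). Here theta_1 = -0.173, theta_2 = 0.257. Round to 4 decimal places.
\rho(1) = -0.1984

For an MA(q) process with theta_0 = 1, the autocovariance is
  gamma(k) = sigma^2 * sum_{i=0..q-k} theta_i * theta_{i+k},
and rho(k) = gamma(k) / gamma(0). Sigma^2 cancels.
  numerator   = (1)*(-0.173) + (-0.173)*(0.257) = -0.217461.
  denominator = (1)^2 + (-0.173)^2 + (0.257)^2 = 1.095978.
  rho(1) = -0.217461 / 1.095978 = -0.1984.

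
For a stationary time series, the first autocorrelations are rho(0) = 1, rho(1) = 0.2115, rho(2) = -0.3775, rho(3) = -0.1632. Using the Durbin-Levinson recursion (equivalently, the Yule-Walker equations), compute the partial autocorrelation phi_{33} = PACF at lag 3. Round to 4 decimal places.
\phi_{33} = 0.0591

The PACF at lag k is phi_{kk}, the last component of the solution
to the Yule-Walker system G_k phi = r_k where
  (G_k)_{ij} = rho(|i - j|), (r_k)_i = rho(i), i,j = 1..k.
Equivalently, Durbin-Levinson gives phi_{kk} iteratively:
  phi_{11} = rho(1)
  phi_{kk} = [rho(k) - sum_{j=1..k-1} phi_{k-1,j} rho(k-j)]
            / [1 - sum_{j=1..k-1} phi_{k-1,j} rho(j)],
  phi_{k,j} = phi_{k-1,j} - phi_{kk} phi_{k-1,k-j},  j = 1..k-1.
Step k = 1:
  phi_11 = rho(1) = 0.2115.
Step k = 2:
  phi_22 = [rho(2) - phi_11 rho(1)] / [1 - phi_11 rho(1)] = [-0.3775 - (0.2115)(0.2115)] / [1 - (0.2115)(0.2115)]
         = -0.42223225 / 0.95526775 = -0.442004.
  Update: phi_21 = phi_11 - phi_22 phi_11 = 0.2115 - (-0.442004)(0.2115) = 0.304984.
Step k = 3:
  phi_33 = [rho(3) - phi_21 rho(2) - phi_22 rho(1)] / [1 - phi_21 rho(1) - phi_22 rho(2)]
    numerator   = -0.1632 - (0.304984)(-0.3775) - (-0.442004)(0.2115) = 0.04541527
    denominator = 1 - (0.304984)(0.2115) - (-0.442004)(-0.3775) = 0.76863937
  phi_33 = 0.04541527 / 0.76863937 = 0.0591.
Therefore phi_{33} = 0.0591.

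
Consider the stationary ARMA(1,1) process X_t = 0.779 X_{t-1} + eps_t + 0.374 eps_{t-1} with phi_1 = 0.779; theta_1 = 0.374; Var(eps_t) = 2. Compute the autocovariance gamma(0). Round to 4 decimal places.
\gamma(0) = 8.7627

Multiply the model equation by X_{t-k} and take expectations. With theta_0 = psi_0 = 1 and psi_j the MA(infinity) weights, this gives
  gamma(k) - sum_i phi_i gamma(k-i) = c_k,
  c_k = sigma^2 * sum_{j=k..q} theta_j psi_{j-k}   (c_k = 0 for k > q),
using gamma(-m) = gamma(m).
psi-weights needed (psi_j = theta_j + sum_i phi_i psi_{j-i}):
  psi_1 = theta_1 + phi_1 = 0.374 + (0.779) = 1.153
Right-hand sides:
  c_0 = sigma^2 (1 + theta_1 psi_1) = 2 * (1 + (0.374)(1.153)) = 2 * 1.431222 = 2.862444
  c_1 = sigma^2 theta_1 = 2 * (0.374) = 0.748
  c_2 = 0
Equations for k = 0 and k = 1 (AR order 1):
  gamma(0) = phi_1 gamma(1) + c_0
  gamma(1) = phi_1 gamma(0) + c_1
Substituting the second into the first: gamma(0) (1 - phi_1^2) = c_0 + phi_1 c_1, so
  gamma(0) = (c_0 + phi_1 c_1) / (1 - phi_1^2) = (2.862444 + (0.779)(0.748)) / (1 - (0.779)^2) = 3.445136 / 0.393159 = 8.762704.
Therefore gamma(0) = 8.7627 (to 4 decimal places).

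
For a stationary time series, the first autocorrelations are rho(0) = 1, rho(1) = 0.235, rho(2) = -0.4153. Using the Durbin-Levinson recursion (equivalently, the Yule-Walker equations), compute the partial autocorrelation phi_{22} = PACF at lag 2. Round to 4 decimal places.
\phi_{22} = -0.4980

The PACF at lag k is phi_{kk}, the last component of the solution
to the Yule-Walker system G_k phi = r_k where
  (G_k)_{ij} = rho(|i - j|), (r_k)_i = rho(i), i,j = 1..k.
Equivalently, Durbin-Levinson gives phi_{kk} iteratively:
  phi_{11} = rho(1)
  phi_{kk} = [rho(k) - sum_{j=1..k-1} phi_{k-1,j} rho(k-j)]
            / [1 - sum_{j=1..k-1} phi_{k-1,j} rho(j)],
  phi_{k,j} = phi_{k-1,j} - phi_{kk} phi_{k-1,k-j},  j = 1..k-1.
Step k = 1:
  phi_11 = rho(1) = 0.235.
Step k = 2:
  phi_22 = [rho(2) - phi_11 rho(1)] / [1 - phi_11 rho(1)] = [-0.4153 - (0.235)(0.235)] / [1 - (0.235)(0.235)]
         = -0.470525 / 0.944775 = -0.498.
Therefore phi_{22} = -0.4980.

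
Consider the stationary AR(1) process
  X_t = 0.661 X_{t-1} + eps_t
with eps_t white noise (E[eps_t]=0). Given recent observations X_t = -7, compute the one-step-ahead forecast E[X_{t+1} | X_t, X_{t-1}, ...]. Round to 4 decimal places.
E[X_{t+1} \mid \mathcal F_t] = -4.6270

For an AR(p) model X_t = c + sum_i phi_i X_{t-i} + eps_t, the
one-step-ahead conditional mean is
  E[X_{t+1} | X_t, ...] = c + sum_i phi_i X_{t+1-i}.
Substitute known values:
  E[X_{t+1} | ...] = (0.661) * (-7)
                   = -4.6270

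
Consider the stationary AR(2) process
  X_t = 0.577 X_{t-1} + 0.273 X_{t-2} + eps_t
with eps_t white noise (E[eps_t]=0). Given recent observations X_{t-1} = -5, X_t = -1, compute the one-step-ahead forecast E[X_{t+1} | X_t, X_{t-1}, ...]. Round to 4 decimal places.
E[X_{t+1} \mid \mathcal F_t] = -1.9420

For an AR(p) model X_t = c + sum_i phi_i X_{t-i} + eps_t, the
one-step-ahead conditional mean is
  E[X_{t+1} | X_t, ...] = c + sum_i phi_i X_{t+1-i}.
Substitute known values:
  E[X_{t+1} | ...] = (0.577) * (-1) + (0.273) * (-5)
                   = -1.9420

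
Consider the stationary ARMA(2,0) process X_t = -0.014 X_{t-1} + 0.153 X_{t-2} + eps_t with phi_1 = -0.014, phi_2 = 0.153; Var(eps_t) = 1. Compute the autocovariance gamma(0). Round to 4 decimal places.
\gamma(0) = 1.0242

Multiply the model equation by X_{t-k} and take expectations. With theta_0 = psi_0 = 1 and psi_j the MA(infinity) weights, this gives
  gamma(k) - sum_i phi_i gamma(k-i) = c_k,
  c_k = sigma^2 * sum_{j=k..q} theta_j psi_{j-k}   (c_k = 0 for k > q),
using gamma(-m) = gamma(m).
Pure AR (q = 0): c_0 = sigma^2 = 1, c_k = 0 for k >= 1.
Equations for k = 0, 1, 2 (AR order 2, c_2 = 0):
  (E0) gamma(0) = phi_1 gamma(1) + phi_2 gamma(2) + c_0
  (E1) gamma(1) = phi_1 gamma(0) + phi_2 gamma(1) + c_1
  (E2) gamma(2) = phi_1 gamma(1) + phi_2 gamma(0)
From (E1): gamma(1) = A gamma(0) + B with
  A = phi_1 / (1 - phi_2) = -0.014 / 0.847 = -0.016529,   B = c_1 / (1 - phi_2) = 0 / 0.847 = 0.
Insert (E2) into (E0): gamma(0) (1 - phi_2^2) = phi_1 (1 + phi_2) gamma(1) + c_0.
  phi_1 (1 + phi_2) = (-0.014)(1.153) = -0.016142,   1 - phi_2^2 = 0.976591.
Replace gamma(1) by A gamma(0) + B and collect gamma(0):
  gamma(0) [0.976591 - (-0.016142)(-0.016529)] = c_0 = 1
  gamma(0) * 0.976324 = 1
  gamma(0) = 1 / 0.976324 = 1.02425.
Therefore gamma(0) = 1.0242 (to 4 decimal places).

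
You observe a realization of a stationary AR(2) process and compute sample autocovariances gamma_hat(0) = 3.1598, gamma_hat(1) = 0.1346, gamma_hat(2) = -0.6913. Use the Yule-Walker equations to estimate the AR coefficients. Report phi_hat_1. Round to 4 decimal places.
\hat\phi_{1} = 0.0520

The Yule-Walker equations for an AR(p) process read, in matrix form,
  Gamma_p phi = r_p,   with   (Gamma_p)_{ij} = gamma(|i - j|),
                       (r_p)_i = gamma(i),   i,j = 1..p.
Substitute the sample gammas (Toeplitz matrix and right-hand side of size 2):
  Gamma_p = [[3.1598, 0.1346], [0.1346, 3.1598]]
  r_p     = [0.1346, -0.6913]
Written out:
  3.1598 phi_1 + 0.1346 phi_2 = 0.1346
  0.1346 phi_1 + 3.1598 phi_2 = -0.6913
Solve by Cramer's rule:
  det = gamma(0)^2 - gamma(1)^2 = (3.1598)^2 - (0.1346)^2 = 9.98433604 - 0.01811716 = 9.96621888
  phi_hat_1 = [gamma(1) gamma(0) - gamma(1) gamma(2)] / det = [(0.1346)(3.1598) - (0.1346)(-0.6913)] / 9.96621888 = 0.51835806 / 9.96621888 = 0.052
  phi_hat_2 = [gamma(0) gamma(2) - gamma(1)^2] / det = [(3.1598)(-0.6913) - (0.1346)^2] / 9.96621888 = -2.2024869 / 9.96621888 = -0.221
So phi_hat = [0.0520, -0.2210].
Therefore phi_hat_1 = 0.0520.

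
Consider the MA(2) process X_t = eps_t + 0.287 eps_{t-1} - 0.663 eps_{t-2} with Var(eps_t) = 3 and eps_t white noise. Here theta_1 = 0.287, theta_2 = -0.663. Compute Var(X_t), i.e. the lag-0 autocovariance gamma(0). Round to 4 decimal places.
\gamma(0) = 4.5658

For an MA(q) process X_t = eps_t + sum_i theta_i eps_{t-i} with
Var(eps_t) = sigma^2, the variance is
  gamma(0) = sigma^2 * (1 + sum_i theta_i^2).
  sum_i theta_i^2 = (0.287)^2 + (-0.663)^2 = 0.082369 + 0.439569 = 0.521938.
  gamma(0) = 3 * (1 + 0.521938) = 3 * 1.521938 = 4.565814, which rounds to 4.5658.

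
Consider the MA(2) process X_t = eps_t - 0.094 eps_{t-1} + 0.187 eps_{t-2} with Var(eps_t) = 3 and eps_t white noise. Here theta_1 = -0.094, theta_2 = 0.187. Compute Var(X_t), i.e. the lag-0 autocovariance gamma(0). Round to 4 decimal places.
\gamma(0) = 3.1314

For an MA(q) process X_t = eps_t + sum_i theta_i eps_{t-i} with
Var(eps_t) = sigma^2, the variance is
  gamma(0) = sigma^2 * (1 + sum_i theta_i^2).
  sum_i theta_i^2 = (-0.094)^2 + (0.187)^2 = 0.008836 + 0.034969 = 0.043805.
  gamma(0) = 3 * (1 + 0.043805) = 3 * 1.043805 = 3.131415, which rounds to 3.1314.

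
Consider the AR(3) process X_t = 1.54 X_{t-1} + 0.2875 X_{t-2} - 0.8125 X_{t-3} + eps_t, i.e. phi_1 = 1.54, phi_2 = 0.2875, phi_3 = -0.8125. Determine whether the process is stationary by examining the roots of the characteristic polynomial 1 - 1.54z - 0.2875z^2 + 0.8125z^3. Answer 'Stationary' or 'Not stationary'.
\text{Not stationary}

The AR(p) characteristic polynomial is P(z) = 1 - 1.54z - 0.2875z^2 + 0.8125z^3.
Stationarity requires all roots to lie outside the unit circle, i.e. |z| > 1 for every root.
Degree 3: look for a simple real root z0 first, then factor out (1 - z/z0) and solve the remaining quadratic.
Testing z0 = 0.8: P(0.8) = 1 + (-1.54)(0.8) + (-0.2875)(0.8)^2 + (0.8125)(0.8)^3
  = 1 + (-1.232) + (-0.184) + (0.416) = 0.  So z_0 = 0.8 is a root, |z_0| = 0.8.
Divide out the factor (1 - 1.25 z) = (1 - z/z0) (since 1/z0 = 1.25):
  P(z) = (1 - 1.25 z)(1 + (-0.29) z + (-0.65) z^2)
  [check: z-coef -0.29 - (1.25) = -1.54; z^2-coef -0.65 - (1.25)(-0.29) = -0.2875; z^3-coef -(1.25)(-0.65) = 0.8125.]
Remaining roots from the quadratic factor 1 + (-0.29) z + (-0.65) z^2:
  Set 1 + (-0.29) z + (-0.65) z^2 = 0, i.e. a z^2 + b z + c = 0 with a = -0.65, b = -0.29, c = 1.
  Discriminant D = b^2 - 4ac = (-0.29)^2 - 4*(-0.65)*1 = 0.0841 - (-2.6) = 2.6841.
  D >= 0, so the roots are real: z = (-b +/- sqrt(D)) / (2a) = (0.29 +/- 1.638322) / (-1.3).
    z_1 = (0.29 + 1.638322) / (-1.3) = -1.4833,   |z_1| = 1.4833.
    z_2 = (0.29 - 1.638322) / (-1.3) = 1.0372,   |z_2| = 1.0372.
Moduli of all roots: 0.8000, 1.4833, 1.0372.
All moduli strictly greater than 1? No.
Verdict: Not stationary.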